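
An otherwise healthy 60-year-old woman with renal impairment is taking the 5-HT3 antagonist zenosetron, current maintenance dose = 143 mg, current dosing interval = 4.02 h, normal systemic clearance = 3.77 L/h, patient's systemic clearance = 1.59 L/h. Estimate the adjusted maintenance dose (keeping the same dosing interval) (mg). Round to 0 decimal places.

To keep the same average steady-state level, dosing rate must scale with clearance.
CL ratio = 1.59 / 3.77 = 0.4218
New dose (same interval) = 143 × 0.4218 = 60.32 mg

60 mg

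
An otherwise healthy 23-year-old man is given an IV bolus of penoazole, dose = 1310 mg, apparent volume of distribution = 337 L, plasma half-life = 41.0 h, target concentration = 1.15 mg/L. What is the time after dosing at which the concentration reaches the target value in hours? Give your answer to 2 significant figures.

C₀ = Dose / Vd = 1310 / 337 = 3.887 mg/L
k = ln2 / t½ = 0.693147 / 41.0 = 0.01691 h⁻¹
t = ln(C₀ / C) / k = ln(3.887 / 1.15) / 0.01691
  = ln(3.380) / 0.01691 = 1.218 / 0.01691 = 72.03 h

72 h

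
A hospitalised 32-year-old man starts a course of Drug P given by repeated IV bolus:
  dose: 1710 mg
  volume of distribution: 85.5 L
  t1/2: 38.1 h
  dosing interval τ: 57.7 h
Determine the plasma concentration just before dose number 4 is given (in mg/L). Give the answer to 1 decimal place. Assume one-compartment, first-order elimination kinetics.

C₀ per dose = Dose / Vd = 1710 / 85.5 = 20.00 mg/L
k = ln2 / t½ = 0.693147 / 38.1 = 0.01819 h⁻¹
Fraction remaining after one interval: r = e^(−kτ) = e^(−0.01819 × 57.7) = 0.3501
Before dose 4, 3 doses have been given (aged 1τ, 2τ, 3τ).
C_trough = C₀ × (r + r² + … + r^3) = C₀ × r(1−r^3)/(1−r)
        = 20.00 × 0.3501 × (1 − 0.04291) / (1 − 0.3501) = 10.31 mg/L

10.3 mg/L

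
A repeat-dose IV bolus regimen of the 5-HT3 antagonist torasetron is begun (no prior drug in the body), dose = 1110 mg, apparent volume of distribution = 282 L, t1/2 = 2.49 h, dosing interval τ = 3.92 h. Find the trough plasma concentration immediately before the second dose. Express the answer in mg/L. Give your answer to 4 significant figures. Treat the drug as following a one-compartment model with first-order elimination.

C₀ per dose = Dose / Vd = 1110 / 282 = 3.936 mg/L
k = ln2 / t½ = 0.693147 / 2.49 = 0.2784 h⁻¹
Fraction remaining after one interval: r = e^(−kτ) = e^(−0.2784 × 3.92) = 0.3358
Before dose 2, 1 dose has been given (aged 1τ).
C_trough = C₀ × r = 3.936 × 0.3358 = 1.322 mg/L

1.322 mg/L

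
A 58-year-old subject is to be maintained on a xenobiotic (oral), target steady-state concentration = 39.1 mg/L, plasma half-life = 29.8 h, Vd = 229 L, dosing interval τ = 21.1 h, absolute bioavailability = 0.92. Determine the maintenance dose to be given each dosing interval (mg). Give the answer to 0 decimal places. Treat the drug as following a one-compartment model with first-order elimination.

4777 mg

k = ln2 / t½ = 0.693147 / 29.8 = 0.02326 h⁻¹
CL = k × Vd = 0.02326 × 229 = 5.327 L/h
At steady state, F × (Dose/τ) = Css × CL.
Dose = Css × CL × τ / F = 39.1 × 5.327 × 21.1 / 0.92 = 4777 mg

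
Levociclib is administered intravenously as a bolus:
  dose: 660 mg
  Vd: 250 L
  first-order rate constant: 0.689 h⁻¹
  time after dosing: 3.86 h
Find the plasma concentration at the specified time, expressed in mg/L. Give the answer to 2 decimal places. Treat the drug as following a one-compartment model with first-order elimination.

C₀ = Dose / Vd = 660.0 / 250 = 2.640 mg/L
C = C₀ · e^(−k·t) = 2.640 × e^(−0.6890 × 3.86)
  = 2.640 × 0.06998 = 0.1847 mg/L

0.18 mg/L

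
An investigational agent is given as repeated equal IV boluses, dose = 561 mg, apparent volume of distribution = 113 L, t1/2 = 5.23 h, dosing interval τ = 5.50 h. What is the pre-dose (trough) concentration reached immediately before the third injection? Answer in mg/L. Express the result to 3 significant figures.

3.55 mg/L

C₀ per dose = Dose / Vd = 561 / 113 = 4.965 mg/L
k = ln2 / t½ = 0.693147 / 5.23 = 0.1325 h⁻¹
Fraction remaining after one interval: r = e^(−kτ) = e^(−0.1325 × 5.50) = 0.4825
Before dose 3, 2 doses have been given (aged 1τ, 2τ).
C_trough = C₀ × (r + r²) = 4.965 × (0.4825 + 0.2328) = 3.551 mg/L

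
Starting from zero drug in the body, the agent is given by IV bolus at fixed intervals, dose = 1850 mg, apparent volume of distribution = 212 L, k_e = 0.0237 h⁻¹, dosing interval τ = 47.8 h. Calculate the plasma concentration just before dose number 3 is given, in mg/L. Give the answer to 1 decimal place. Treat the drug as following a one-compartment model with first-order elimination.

3.7 mg/L

C₀ per dose = Dose / Vd = 1850 / 212 = 8.726 mg/L
Fraction remaining after one interval: r = e^(−kτ) = e^(−0.02370 × 47.8) = 0.3221
Before dose 3, 2 doses have been given (aged 1τ, 2τ).
C_trough = C₀ × (r + r²) = 8.726 × (0.3221 + 0.1037) = 3.716 mg/L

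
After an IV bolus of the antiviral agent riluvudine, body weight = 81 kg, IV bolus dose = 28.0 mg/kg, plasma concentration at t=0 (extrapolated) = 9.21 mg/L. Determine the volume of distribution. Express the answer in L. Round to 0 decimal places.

246 L

Dose = 28.0 × 81 = 2268 mg
Vd = Dose / C₀ = 2268 / 9.21 = 246.3 L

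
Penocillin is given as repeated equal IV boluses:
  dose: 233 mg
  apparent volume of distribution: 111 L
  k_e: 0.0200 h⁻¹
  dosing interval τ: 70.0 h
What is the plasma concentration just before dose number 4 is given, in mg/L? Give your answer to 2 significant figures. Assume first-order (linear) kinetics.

C₀ per dose = Dose / Vd = 233 / 111 = 2.099 mg/L
Fraction remaining after one interval: r = e^(−kτ) = e^(−0.02000 × 70.0) = 0.2466
Before dose 4, 3 doses have been given (aged 1τ, 2τ, 3τ).
C_trough = C₀ × (r + r² + … + r^3) = C₀ × r(1−r^3)/(1−r)
        = 2.099 × 0.2466 × (1 − 0.01500) / (1 − 0.2466) = 0.6767 mg/L

0.68 mg/L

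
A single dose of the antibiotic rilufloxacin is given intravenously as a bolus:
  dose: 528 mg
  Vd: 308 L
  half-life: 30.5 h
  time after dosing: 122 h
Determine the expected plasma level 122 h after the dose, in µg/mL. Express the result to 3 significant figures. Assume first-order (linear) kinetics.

C₀ = Dose / Vd = 528.0 / 308 = 1.714 mg/L
k = ln2 / t½ = 0.693147 / 30.5 = 0.02273 h⁻¹
C = C₀ · e^(−k·t) = 1.714 × e^(−0.02273 × 122)
  = 1.714 × 0.06247 = 0.1071 mg/L
(0.1071 mg/L = 0.1071 µg/mL)

0.107 µg/mL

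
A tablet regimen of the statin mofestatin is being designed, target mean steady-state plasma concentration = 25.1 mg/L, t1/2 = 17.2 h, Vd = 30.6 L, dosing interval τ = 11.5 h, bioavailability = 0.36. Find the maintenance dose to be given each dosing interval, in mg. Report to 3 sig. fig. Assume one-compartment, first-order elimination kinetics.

k = ln2 / t½ = 0.693147 / 17.2 = 0.04030 h⁻¹
CL = k × Vd = 0.04030 × 30.6 = 1.233 L/h
At steady state, F × (Dose/τ) = Css × CL.
Dose = Css × CL × τ / F = 25.1 × 1.233 × 11.5 / 0.36 = 988.6 mg

989 mg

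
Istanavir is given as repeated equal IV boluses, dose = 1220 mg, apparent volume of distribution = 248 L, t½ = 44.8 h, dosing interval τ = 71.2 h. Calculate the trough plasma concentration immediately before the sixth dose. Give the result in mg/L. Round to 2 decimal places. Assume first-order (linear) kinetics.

C₀ per dose = Dose / Vd = 1220 / 248 = 4.919 mg/L
k = ln2 / t½ = 0.693147 / 44.8 = 0.01547 h⁻¹
Fraction remaining after one interval: r = e^(−kτ) = e^(−0.01547 × 71.2) = 0.3324
Before dose 6, 5 doses have been given (aged 1τ, 2τ, 3τ, 4τ, 5τ).
C_trough = C₀ × (r + r² + … + r^5) = C₀ × r(1−r^5)/(1−r)
        = 4.919 × 0.3324 × (1 − 0.004058) / (1 − 0.3324) = 2.439 mg/L

2.44 mg/L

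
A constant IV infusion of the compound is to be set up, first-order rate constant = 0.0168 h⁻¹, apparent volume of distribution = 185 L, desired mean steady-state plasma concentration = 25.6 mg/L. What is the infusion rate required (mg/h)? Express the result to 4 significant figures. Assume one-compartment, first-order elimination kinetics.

CL = k × Vd = 0.01680 × 185 = 3.108 L/h
At steady state, infusion rate R₀ = Css × CL = 25.6 × 3.108 = 79.56 mg/h

79.56 mg/h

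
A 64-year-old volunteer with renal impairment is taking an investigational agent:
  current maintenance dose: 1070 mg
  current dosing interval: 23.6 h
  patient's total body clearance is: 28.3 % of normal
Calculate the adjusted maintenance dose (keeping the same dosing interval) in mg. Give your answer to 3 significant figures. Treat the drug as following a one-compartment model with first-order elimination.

303 mg

To keep the same average steady-state level, dosing rate must scale with clearance.
CL ratio = 28.3 / 100 = 0.2830
New dose (same interval) = 1070 × 0.2830 = 302.8 mg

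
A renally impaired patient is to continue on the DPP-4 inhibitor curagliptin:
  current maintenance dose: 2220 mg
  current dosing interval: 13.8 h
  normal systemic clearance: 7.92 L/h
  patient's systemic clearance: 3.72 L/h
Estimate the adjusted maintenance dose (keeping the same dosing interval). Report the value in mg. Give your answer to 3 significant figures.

To keep the same average steady-state level, dosing rate must scale with clearance.
CL ratio = 3.72 / 7.92 = 0.4697
New dose (same interval) = 2220 × 0.4697 = 1043 mg

1040 mg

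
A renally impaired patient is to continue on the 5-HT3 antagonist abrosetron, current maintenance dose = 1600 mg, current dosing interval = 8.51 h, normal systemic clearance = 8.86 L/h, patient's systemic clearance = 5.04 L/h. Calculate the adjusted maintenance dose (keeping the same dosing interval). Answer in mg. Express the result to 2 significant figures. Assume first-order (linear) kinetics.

910 mg

To keep the same average steady-state level, dosing rate must scale with clearance.
CL ratio = 5.04 / 8.86 = 0.5688
New dose (same interval) = 1600 × 0.5688 = 910.1 mg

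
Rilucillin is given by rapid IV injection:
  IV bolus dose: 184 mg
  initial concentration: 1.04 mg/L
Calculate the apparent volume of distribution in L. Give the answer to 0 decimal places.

177 L

Vd = Dose / C₀ = 184.0 / 1.04 = 176.9 L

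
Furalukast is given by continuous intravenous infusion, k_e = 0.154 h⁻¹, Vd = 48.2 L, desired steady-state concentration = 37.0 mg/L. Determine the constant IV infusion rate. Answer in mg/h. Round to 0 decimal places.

275 mg/h

CL = k × Vd = 0.1540 × 48.2 = 7.423 L/h
At steady state, infusion rate R₀ = Css × CL = 37.0 × 7.423 = 274.7 mg/h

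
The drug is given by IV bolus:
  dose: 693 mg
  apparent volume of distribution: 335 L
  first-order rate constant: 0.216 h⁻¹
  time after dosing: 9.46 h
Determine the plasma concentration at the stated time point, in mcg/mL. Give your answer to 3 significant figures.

0.268 mcg/mL

C₀ = Dose / Vd = 693.0 / 335 = 2.069 mg/L
C = C₀ · e^(−k·t) = 2.069 × e^(−0.2160 × 9.46)
  = 2.069 × 0.1296 = 0.2681 mg/L
(0.2681 mg/L = 0.2681 mcg/mL)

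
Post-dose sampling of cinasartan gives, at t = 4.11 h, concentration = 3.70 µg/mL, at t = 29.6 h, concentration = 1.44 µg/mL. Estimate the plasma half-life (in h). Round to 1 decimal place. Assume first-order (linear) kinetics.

k = ln(C₁/C₂) / (t₂ − t₁) = ln(3.70/1.44) / (29.6 − 4.11)
  = 0.9437 / 25.49 = 0.03702 h⁻¹
t½ = ln2 / k = 0.693147 / 0.03702 = 18.72 h

18.7 h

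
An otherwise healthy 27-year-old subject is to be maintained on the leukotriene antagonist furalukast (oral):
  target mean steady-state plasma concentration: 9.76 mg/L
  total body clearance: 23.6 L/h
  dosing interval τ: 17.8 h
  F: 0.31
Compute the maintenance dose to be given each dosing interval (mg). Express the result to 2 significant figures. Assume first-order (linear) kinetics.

At steady state, F × (Dose/τ) = Css × CL.
Dose = Css × CL × τ / F = 9.76 × 23.60 × 17.8 / 0.31 = 13230 mg

13000 mg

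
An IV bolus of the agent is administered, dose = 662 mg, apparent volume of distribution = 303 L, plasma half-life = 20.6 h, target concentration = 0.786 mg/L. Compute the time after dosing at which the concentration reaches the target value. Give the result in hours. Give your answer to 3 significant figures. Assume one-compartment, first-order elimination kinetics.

C₀ = Dose / Vd = 662.0 / 303 = 2.185 mg/L
k = ln2 / t½ = 0.693147 / 20.6 = 0.03365 h⁻¹
t = ln(C₀ / C) / k = ln(2.185 / 0.786) / 0.03365
  = ln(2.780) / 0.03365 = 1.022 / 0.03365 = 30.37 h

30.4 h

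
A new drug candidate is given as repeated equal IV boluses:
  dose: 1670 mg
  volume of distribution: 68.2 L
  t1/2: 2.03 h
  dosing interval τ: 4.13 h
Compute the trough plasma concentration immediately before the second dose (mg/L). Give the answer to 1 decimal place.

C₀ per dose = Dose / Vd = 1670 / 68.2 = 24.49 mg/L
k = ln2 / t½ = 0.693147 / 2.03 = 0.3415 h⁻¹
Fraction remaining after one interval: r = e^(−kτ) = e^(−0.3415 × 4.13) = 0.2440
Before dose 2, 1 dose has been given (aged 1τ).
C_trough = C₀ × r = 24.49 × 0.2440 = 5.976 mg/L

6.0 mg/L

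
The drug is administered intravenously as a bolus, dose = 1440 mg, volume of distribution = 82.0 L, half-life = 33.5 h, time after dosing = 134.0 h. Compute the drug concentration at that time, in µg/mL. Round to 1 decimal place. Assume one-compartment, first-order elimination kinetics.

1.1 µg/mL

C₀ = Dose / Vd = 1440 / 82.0 = 17.56 mg/L
k = ln2 / t½ = 0.693147 / 33.5 = 0.02069 h⁻¹
t / t½ = 134.0 / 33.5 = 4 half-lives
C = C₀ × (1/2)^4 = 17.56 × 0.06250 = 1.098 mg/L
(1.098 mg/L = 1.098 µg/mL)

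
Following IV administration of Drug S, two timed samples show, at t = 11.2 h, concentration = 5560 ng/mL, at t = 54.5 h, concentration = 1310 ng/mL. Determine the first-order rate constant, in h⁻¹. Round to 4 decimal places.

0.0334 h⁻¹

k = ln(C₁/C₂) / (t₂ − t₁) = ln(5560/1310) / (54.5 − 11.2)
  = 1.446 / 43.30 = 0.03339 h⁻¹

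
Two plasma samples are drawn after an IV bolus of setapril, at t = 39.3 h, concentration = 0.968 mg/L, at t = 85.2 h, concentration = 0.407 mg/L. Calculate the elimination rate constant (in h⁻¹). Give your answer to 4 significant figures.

k = ln(C₁/C₂) / (t₂ − t₁) = ln(0.968/0.407) / (85.2 − 39.3)
  = 0.8664 / 45.90 = 0.01888 h⁻¹

0.01888 h⁻¹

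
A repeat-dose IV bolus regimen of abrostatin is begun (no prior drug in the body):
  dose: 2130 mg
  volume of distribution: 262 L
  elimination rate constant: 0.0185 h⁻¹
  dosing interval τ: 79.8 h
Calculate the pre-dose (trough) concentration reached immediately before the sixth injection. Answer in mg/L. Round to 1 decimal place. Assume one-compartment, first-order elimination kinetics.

C₀ per dose = Dose / Vd = 2130 / 262 = 8.130 mg/L
Fraction remaining after one interval: r = e^(−kτ) = e^(−0.01850 × 79.8) = 0.2285
Before dose 6, 5 doses have been given (aged 1τ, 2τ, 3τ, 4τ, 5τ).
C_trough = C₀ × (r + r² + … + r^5) = C₀ × r(1−r^5)/(1−r)
        = 8.130 × 0.2285 × (1 − 0.0006229) / (1 − 0.2285) = 2.406 mg/L

2.4 mg/L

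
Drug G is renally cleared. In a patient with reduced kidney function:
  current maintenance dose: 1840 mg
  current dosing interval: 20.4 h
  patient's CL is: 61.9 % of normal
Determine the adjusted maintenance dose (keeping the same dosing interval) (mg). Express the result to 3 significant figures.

To keep the same average steady-state level, dosing rate must scale with clearance.
CL ratio = 61.9 / 100 = 0.6190
New dose (same interval) = 1840 × 0.6190 = 1139 mg

1140 mg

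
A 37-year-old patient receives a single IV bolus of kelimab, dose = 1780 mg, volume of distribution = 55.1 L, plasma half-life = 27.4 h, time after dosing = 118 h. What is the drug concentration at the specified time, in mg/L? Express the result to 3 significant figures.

C₀ = Dose / Vd = 1780 / 55.1 = 32.30 mg/L
k = ln2 / t½ = 0.693147 / 27.4 = 0.02530 h⁻¹
C = C₀ · e^(−k·t) = 32.30 × e^(−0.02530 × 118)
  = 32.30 × 0.05052 = 1.632 mg/L

1.63 mg/L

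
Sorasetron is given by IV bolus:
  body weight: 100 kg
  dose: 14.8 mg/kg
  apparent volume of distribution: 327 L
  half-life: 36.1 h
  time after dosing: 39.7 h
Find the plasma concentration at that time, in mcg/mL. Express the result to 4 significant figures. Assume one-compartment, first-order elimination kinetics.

2.112 mcg/mL

Total dose = 14.8 × 100 = 1480 mg
C₀ = Dose / Vd = 1480 / 327 = 4.526 mg/L
k = ln2 / t½ = 0.693147 / 36.1 = 0.01920 h⁻¹
C = C₀ · e^(−k·t) = 4.526 × e^(−0.01920 × 39.7)
  = 4.526 × 0.4666 = 2.112 mg/L
(2.112 mg/L = 2.112 mcg/mL)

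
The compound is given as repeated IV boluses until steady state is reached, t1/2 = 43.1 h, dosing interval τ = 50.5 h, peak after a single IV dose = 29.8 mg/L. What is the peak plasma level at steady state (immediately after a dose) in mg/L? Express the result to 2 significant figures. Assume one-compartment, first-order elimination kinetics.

k = ln2 / t½ = 0.693147 / 43.1 = 0.01608 h⁻¹
e^(−kτ) = e^(−0.01608 × 50.5) = 0.4440
Accumulation ratio R = 1 / (1 − e^(−kτ)) = 1 / (1 − 0.4440) = 1.799
Steady-state peak = C₀ × R = 29.8 × 1.799 = 53.61 mg/L

54 mg/L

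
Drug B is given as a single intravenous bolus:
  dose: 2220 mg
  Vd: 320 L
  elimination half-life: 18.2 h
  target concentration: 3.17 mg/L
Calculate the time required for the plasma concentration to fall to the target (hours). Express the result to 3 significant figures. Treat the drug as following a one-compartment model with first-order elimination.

C₀ = Dose / Vd = 2220 / 320 = 6.938 mg/L
k = ln2 / t½ = 0.693147 / 18.2 = 0.03809 h⁻¹
t = ln(C₀ / C) / k = ln(6.938 / 3.17) / 0.03809
  = ln(2.189) / 0.03809 = 0.7834 / 0.03809 = 20.57 h

20.6 h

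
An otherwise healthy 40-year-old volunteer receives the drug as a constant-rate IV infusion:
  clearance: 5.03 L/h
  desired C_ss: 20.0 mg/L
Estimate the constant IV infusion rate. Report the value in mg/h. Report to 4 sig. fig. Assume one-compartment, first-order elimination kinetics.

100.6 mg/h

At steady state, infusion rate R₀ = Css × CL = 20.0 × 5.030 = 100.6 mg/h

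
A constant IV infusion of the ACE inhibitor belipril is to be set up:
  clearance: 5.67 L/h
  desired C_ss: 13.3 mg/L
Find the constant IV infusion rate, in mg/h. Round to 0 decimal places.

At steady state, infusion rate R₀ = Css × CL = 13.3 × 5.670 = 75.41 mg/h

75 mg/h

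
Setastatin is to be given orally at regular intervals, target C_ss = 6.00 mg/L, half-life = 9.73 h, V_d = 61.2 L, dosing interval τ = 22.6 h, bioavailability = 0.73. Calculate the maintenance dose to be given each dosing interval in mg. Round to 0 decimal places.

k = ln2 / t½ = 0.693147 / 9.73 = 0.07124 h⁻¹
CL = k × Vd = 0.07124 × 61.2 = 4.360 L/h
At steady state, F × (Dose/τ) = Css × CL.
Dose = Css × CL × τ / F = 6.00 × 4.360 × 22.6 / 0.73 = 809.9 mg

810 mg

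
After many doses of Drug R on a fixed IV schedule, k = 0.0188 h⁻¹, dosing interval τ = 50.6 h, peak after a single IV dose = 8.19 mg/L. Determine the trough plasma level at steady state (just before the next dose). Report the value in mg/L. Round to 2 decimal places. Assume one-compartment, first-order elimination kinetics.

e^(−kτ) = e^(−0.01880 × 50.6) = 0.3862
Accumulation ratio R = 1 / (1 − e^(−kτ)) = 1 / (1 − 0.3862) = 1.629
Steady-state trough = C₀ × R × e^(−kτ) = 8.19 × 1.629 × 0.3862 = 5.152 mg/L

5.15 mg/L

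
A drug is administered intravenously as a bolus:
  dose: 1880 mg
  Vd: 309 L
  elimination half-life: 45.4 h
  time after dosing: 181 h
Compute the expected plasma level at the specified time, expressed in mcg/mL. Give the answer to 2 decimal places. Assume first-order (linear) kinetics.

C₀ = Dose / Vd = 1880 / 309 = 6.084 mg/L
k = ln2 / t½ = 0.693147 / 45.4 = 0.01527 h⁻¹
C = C₀ · e^(−k·t) = 6.084 × e^(−0.01527 × 181)
  = 6.084 × 0.06305 = 0.3836 mg/L
(0.3836 mg/L = 0.3836 mcg/mL)

0.38 mcg/mL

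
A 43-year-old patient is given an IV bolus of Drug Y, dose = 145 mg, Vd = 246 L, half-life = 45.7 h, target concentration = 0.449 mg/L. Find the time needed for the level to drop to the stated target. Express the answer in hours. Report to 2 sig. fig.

18 h

C₀ = Dose / Vd = 145.0 / 246 = 0.5894 mg/L
k = ln2 / t½ = 0.693147 / 45.7 = 0.01517 h⁻¹
t = ln(C₀ / C) / k = ln(0.5894 / 0.449) / 0.01517
  = ln(1.313) / 0.01517 = 0.2723 / 0.01517 = 17.95 h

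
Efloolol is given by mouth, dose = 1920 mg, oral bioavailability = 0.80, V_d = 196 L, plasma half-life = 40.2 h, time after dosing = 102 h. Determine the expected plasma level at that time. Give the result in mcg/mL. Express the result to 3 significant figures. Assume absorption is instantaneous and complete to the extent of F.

Amount reaching circulation = F × Dose = 0.80 × 1920 = 1536 mg
C₀ = F·Dose / Vd = 1536 / 196 = 7.837 mg/L
k = ln2 / t½ = 0.693147 / 40.2 = 0.01724 h⁻¹
C = C₀ · e^(−k·t) = 7.837 × e^(−0.01724 × 102)
  = 7.837 × 0.1723 = 1.350 mg/L
(1.350 mg/L = 1.350 mcg/mL)

1.35 mcg/mL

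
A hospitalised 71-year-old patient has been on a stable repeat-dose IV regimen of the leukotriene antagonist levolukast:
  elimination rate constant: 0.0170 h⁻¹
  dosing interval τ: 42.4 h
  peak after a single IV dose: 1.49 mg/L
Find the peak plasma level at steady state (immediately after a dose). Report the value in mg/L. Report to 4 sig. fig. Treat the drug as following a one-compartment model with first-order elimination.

2.901 mg/L

e^(−kτ) = e^(−0.01700 × 42.4) = 0.4864
Accumulation ratio R = 1 / (1 − e^(−kτ)) = 1 / (1 − 0.4864) = 1.947
Steady-state peak = C₀ × R = 1.49 × 1.947 = 2.901 mg/L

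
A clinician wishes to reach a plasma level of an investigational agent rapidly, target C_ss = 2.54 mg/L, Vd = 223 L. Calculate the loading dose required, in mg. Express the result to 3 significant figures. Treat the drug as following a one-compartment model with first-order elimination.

566 mg

LD = Css × Vd = 2.54 × 223 = 566.4 mg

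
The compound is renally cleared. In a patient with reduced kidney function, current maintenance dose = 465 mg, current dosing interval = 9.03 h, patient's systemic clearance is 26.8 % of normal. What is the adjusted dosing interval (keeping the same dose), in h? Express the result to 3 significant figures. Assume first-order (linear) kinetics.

33.7 h

To keep the same average steady-state level, dosing rate must scale with clearance.
CL ratio = 26.8 / 100 = 0.2680
New interval (same dose) = 9.03 / 0.2680 = 33.69 h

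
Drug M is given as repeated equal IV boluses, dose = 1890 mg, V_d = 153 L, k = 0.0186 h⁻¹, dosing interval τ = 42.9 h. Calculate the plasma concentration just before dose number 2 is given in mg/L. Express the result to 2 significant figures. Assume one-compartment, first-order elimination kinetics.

C₀ per dose = Dose / Vd = 1890 / 153 = 12.35 mg/L
Fraction remaining after one interval: r = e^(−kτ) = e^(−0.01860 × 42.9) = 0.4503
Before dose 2, 1 dose has been given (aged 1τ).
C_trough = C₀ × r = 12.35 × 0.4503 = 5.561 mg/L

5.6 mg/L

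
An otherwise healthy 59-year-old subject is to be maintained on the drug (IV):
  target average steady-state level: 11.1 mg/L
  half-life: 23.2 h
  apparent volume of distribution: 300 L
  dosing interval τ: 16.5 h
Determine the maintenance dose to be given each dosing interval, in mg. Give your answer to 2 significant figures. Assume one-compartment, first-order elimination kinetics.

1600 mg

k = ln2 / t½ = 0.693147 / 23.2 = 0.02988 h⁻¹
CL = k × Vd = 0.02988 × 300 = 8.964 L/h
At steady state, Dose/τ = Css × CL.
Dose = Css × CL × τ = 11.1 × 8.964 × 16.5 = 1642 mg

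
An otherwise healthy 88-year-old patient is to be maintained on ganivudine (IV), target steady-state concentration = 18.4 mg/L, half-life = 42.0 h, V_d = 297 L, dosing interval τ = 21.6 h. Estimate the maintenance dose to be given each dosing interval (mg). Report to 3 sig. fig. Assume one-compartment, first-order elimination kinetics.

k = ln2 / t½ = 0.693147 / 42.0 = 0.01650 h⁻¹
CL = k × Vd = 0.01650 × 297 = 4.901 L/h
At steady state, Dose/τ = Css × CL.
Dose = Css × CL × τ = 18.4 × 4.901 × 21.6 = 1948 mg

1950 mg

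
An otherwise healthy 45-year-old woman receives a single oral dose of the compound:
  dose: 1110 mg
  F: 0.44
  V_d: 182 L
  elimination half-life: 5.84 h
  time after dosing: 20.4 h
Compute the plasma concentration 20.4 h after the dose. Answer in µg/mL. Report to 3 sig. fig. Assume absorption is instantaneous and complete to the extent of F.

Amount reaching circulation = F × Dose = 0.44 × 1110 = 488.4 mg
C₀ = F·Dose / Vd = 488.4 / 182 = 2.684 mg/L
k = ln2 / t½ = 0.693147 / 5.84 = 0.1187 h⁻¹
C = C₀ · e^(−k·t) = 2.684 × e^(−0.1187 × 20.4)
  = 2.684 × 0.08879 = 0.2383 mg/L
(0.2383 mg/L = 0.2383 µg/mL)

0.238 µg/mL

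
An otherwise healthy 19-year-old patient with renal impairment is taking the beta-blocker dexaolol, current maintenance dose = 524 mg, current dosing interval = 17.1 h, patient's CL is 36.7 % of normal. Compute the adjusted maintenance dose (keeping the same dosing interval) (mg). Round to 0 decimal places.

192 mg

To keep the same average steady-state level, dosing rate must scale with clearance.
CL ratio = 36.7 / 100 = 0.3670
New dose (same interval) = 524 × 0.3670 = 192.3 mg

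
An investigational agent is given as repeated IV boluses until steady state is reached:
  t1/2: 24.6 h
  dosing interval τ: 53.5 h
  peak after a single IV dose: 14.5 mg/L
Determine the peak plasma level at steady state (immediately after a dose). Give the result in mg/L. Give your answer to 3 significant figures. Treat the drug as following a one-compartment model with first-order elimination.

18.6 mg/L

k = ln2 / t½ = 0.693147 / 24.6 = 0.02818 h⁻¹
e^(−kτ) = e^(−0.02818 × 53.5) = 0.2214
Accumulation ratio R = 1 / (1 − e^(−kτ)) = 1 / (1 − 0.2214) = 1.284
Steady-state peak = C₀ × R = 14.5 × 1.284 = 18.62 mg/L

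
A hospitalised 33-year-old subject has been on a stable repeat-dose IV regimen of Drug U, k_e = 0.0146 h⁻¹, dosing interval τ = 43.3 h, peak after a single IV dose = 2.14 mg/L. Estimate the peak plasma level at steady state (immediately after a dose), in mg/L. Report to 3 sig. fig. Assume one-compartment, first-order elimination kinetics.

4.57 mg/L

e^(−kτ) = e^(−0.01460 × 43.3) = 0.5314
Accumulation ratio R = 1 / (1 − e^(−kτ)) = 1 / (1 − 0.5314) = 2.134
Steady-state peak = C₀ × R = 2.14 × 2.134 = 4.567 mg/L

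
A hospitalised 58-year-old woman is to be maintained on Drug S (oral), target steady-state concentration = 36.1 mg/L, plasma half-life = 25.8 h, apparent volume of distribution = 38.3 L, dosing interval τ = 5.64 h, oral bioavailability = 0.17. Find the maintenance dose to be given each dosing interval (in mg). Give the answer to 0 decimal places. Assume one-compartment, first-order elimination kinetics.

1232 mg

k = ln2 / t½ = 0.693147 / 25.8 = 0.02687 h⁻¹
CL = k × Vd = 0.02687 × 38.3 = 1.029 L/h
At steady state, F × (Dose/τ) = Css × CL.
Dose = Css × CL × τ / F = 36.1 × 1.029 × 5.64 / 0.17 = 1232 mg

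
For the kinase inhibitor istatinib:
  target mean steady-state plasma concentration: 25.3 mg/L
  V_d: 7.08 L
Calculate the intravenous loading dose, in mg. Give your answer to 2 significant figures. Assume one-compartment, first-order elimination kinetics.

180 mg

LD = Css × Vd = 25.3 × 7.08 = 179.1 mg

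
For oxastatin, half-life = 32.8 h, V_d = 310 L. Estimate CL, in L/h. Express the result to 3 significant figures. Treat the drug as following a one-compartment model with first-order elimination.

6.55 L/h

k = ln2 / t½ = 0.693147 / 32.8 = 0.02113 h⁻¹
CL = k × Vd = 0.02113 × 310 = 6.550 L/h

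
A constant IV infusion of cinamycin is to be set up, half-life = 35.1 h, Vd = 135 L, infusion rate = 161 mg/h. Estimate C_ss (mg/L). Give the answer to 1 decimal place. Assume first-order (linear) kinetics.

k = ln2 / t½ = 0.693147 / 35.1 = 0.01975 h⁻¹
CL = k × Vd = 0.01975 × 135 = 2.666 L/h
At steady state Css = R₀ / CL = 161 / 2.666 = 60.39 mg/L

60.4 mg/L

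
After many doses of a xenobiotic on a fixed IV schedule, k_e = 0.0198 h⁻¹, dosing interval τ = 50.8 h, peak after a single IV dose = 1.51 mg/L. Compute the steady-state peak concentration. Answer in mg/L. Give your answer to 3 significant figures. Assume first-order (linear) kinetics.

2.38 mg/L

e^(−kτ) = e^(−0.01980 × 50.8) = 0.3657
Accumulation ratio R = 1 / (1 − e^(−kτ)) = 1 / (1 − 0.3657) = 1.577
Steady-state peak = C₀ × R = 1.51 × 1.577 = 2.381 mg/L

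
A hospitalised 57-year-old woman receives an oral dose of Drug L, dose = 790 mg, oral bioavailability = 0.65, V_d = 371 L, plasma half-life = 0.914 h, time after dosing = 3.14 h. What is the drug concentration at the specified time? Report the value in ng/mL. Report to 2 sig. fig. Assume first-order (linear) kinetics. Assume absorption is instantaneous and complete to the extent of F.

130 ng/mL

Amount reaching circulation = F × Dose = 0.65 × 790.0 = 513.5 mg
C₀ = F·Dose / Vd = 513.5 / 371 = 1.384 mg/L
k = ln2 / t½ = 0.693147 / 0.914 = 0.7584 h⁻¹
C = C₀ · e^(−k·t) = 1.384 × e^(−0.7584 × 3.14)
  = 1.384 × 0.09242 = 0.1279 mg/L
Convert: 0.1279 mg/L × 1000 = 127.9 ng/mL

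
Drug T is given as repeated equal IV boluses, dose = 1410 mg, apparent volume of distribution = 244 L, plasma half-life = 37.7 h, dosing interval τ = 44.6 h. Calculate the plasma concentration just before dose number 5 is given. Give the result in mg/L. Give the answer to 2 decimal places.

C₀ per dose = Dose / Vd = 1410 / 244 = 5.779 mg/L
k = ln2 / t½ = 0.693147 / 37.7 = 0.01839 h⁻¹
Fraction remaining after one interval: r = e^(−kτ) = e^(−0.01839 × 44.6) = 0.4403
Before dose 5, 4 doses have been given (aged 1τ, 2τ, 3τ, 4τ).
C_trough = C₀ × (r + r² + … + r^4) = C₀ × r(1−r^4)/(1−r)
        = 5.779 × 0.4403 × (1 − 0.03758) / (1 − 0.4403) = 4.375 mg/L

4.38 mg/L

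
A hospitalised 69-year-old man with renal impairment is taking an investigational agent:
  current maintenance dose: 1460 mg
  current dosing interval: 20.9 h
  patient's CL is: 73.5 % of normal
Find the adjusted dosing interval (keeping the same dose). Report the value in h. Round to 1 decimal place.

28.4 h

To keep the same average steady-state level, dosing rate must scale with clearance.
CL ratio = 73.5 / 100 = 0.7350
New interval (same dose) = 20.9 / 0.7350 = 28.44 h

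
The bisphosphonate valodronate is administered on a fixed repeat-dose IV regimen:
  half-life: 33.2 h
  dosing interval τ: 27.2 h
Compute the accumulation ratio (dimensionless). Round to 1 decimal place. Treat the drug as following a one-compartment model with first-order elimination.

k = ln2 / t½ = 0.693147 / 33.2 = 0.02088 h⁻¹
e^(−kτ) = e^(−0.02088 × 27.2) = 0.5667
Accumulation ratio R = 1 / (1 − e^(−kτ)) = 1 / (1 − 0.5667) = 2.308

2.3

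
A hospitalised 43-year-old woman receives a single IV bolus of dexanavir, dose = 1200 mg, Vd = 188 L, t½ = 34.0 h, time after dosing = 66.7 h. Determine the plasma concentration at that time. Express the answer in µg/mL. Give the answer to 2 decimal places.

C₀ = Dose / Vd = 1200 / 188 = 6.383 mg/L
k = ln2 / t½ = 0.693147 / 34.0 = 0.02039 h⁻¹
C = C₀ · e^(−k·t) = 6.383 × e^(−0.02039 × 66.7)
  = 6.383 × 0.2567 = 1.639 mg/L
(1.639 mg/L = 1.639 µg/mL)

1.64 µg/mL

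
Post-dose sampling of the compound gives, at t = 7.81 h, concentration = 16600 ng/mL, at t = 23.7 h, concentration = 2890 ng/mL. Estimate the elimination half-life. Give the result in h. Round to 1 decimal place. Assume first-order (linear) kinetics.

6.3 h

k = ln(C₁/C₂) / (t₂ − t₁) = ln(16600/2890) / (23.7 − 7.81)
  = 1.748 / 15.89 = 0.1100 h⁻¹
t½ = ln2 / k = 0.693147 / 0.1100 = 6.301 h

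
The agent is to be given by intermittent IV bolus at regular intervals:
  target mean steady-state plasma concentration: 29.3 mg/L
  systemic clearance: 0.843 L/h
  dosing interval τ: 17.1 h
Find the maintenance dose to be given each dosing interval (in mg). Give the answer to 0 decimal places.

At steady state, Dose/τ = Css × CL.
Dose = Css × CL × τ = 29.3 × 0.8430 × 17.1 = 422.4 mg

422 mg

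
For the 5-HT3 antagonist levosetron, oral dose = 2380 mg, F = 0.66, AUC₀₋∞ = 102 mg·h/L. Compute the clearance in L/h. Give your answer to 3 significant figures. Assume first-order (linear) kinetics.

15.4 L/h

CL = F·Dose / AUC = 0.66 × 2380 / 102 = 15.40 L/h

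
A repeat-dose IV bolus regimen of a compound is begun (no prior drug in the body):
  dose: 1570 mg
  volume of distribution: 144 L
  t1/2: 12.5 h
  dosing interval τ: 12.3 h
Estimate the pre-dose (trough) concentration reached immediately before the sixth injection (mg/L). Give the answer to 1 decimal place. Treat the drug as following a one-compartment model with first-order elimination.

10.8 mg/L

C₀ per dose = Dose / Vd = 1570 / 144 = 10.90 mg/L
k = ln2 / t½ = 0.693147 / 12.5 = 0.05545 h⁻¹
Fraction remaining after one interval: r = e^(−kτ) = e^(−0.05545 × 12.3) = 0.5056
Before dose 6, 5 doses have been given (aged 1τ, 2τ, 3τ, 4τ, 5τ).
C_trough = C₀ × (r + r² + … + r^5) = C₀ × r(1−r^5)/(1−r)
        = 10.90 × 0.5056 × (1 − 0.03304) / (1 − 0.5056) = 10.78 mg/L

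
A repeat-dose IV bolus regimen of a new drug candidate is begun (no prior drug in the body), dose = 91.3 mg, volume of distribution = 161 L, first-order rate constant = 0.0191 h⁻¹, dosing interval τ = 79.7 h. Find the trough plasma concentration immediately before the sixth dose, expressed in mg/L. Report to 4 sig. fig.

0.1582 mg/L

C₀ per dose = Dose / Vd = 91.3 / 161 = 0.5671 mg/L
Fraction remaining after one interval: r = e^(−kτ) = e^(−0.01910 × 79.7) = 0.2182
Before dose 6, 5 doses have been given (aged 1τ, 2τ, 3τ, 4τ, 5τ).
C_trough = C₀ × (r + r² + … + r^5) = C₀ × r(1−r^5)/(1−r)
        = 0.5671 × 0.2182 × (1 − 0.0004946) / (1 − 0.2182) = 0.1582 mg/L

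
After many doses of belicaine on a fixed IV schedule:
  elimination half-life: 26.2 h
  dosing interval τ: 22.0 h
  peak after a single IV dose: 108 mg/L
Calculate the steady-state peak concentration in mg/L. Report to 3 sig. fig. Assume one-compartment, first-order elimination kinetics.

245 mg/L

k = ln2 / t½ = 0.693147 / 26.2 = 0.02646 h⁻¹
e^(−kτ) = e^(−0.02646 × 22.0) = 0.5587
Accumulation ratio R = 1 / (1 − e^(−kτ)) = 1 / (1 − 0.5587) = 2.266
Steady-state peak = C₀ × R = 108 × 2.266 = 244.7 mg/L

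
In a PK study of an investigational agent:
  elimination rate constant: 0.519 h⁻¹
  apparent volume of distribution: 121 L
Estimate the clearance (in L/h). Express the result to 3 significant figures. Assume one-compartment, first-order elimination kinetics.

CL = k × Vd = 0.519 × 121 = 62.80 L/h

62.8 L/h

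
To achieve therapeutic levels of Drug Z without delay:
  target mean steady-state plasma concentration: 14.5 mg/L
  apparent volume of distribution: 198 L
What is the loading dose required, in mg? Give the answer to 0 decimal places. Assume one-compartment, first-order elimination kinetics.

2871 mg

LD = Css × Vd = 14.5 × 198 = 2871 mg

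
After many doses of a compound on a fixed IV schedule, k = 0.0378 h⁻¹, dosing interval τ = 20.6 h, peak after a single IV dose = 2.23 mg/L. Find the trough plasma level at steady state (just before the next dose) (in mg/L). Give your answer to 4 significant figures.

e^(−kτ) = e^(−0.03780 × 20.6) = 0.4590
Accumulation ratio R = 1 / (1 − e^(−kτ)) = 1 / (1 − 0.4590) = 1.848
Steady-state trough = C₀ × R × e^(−kτ) = 2.23 × 1.848 × 0.4590 = 1.892 mg/L

1.892 mg/L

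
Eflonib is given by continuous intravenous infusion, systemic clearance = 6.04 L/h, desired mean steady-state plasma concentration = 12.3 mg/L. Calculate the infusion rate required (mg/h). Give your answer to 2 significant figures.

74 mg/h

At steady state, infusion rate R₀ = Css × CL = 12.3 × 6.040 = 74.29 mg/h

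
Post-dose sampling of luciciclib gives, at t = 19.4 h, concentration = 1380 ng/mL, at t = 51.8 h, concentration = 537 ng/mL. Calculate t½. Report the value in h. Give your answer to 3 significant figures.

k = ln(C₁/C₂) / (t₂ − t₁) = ln(1380/537) / (51.8 − 19.4)
  = 0.9438 / 32.40 = 0.02913 h⁻¹
t½ = ln2 / k = 0.693147 / 0.02913 = 23.79 h

23.8 h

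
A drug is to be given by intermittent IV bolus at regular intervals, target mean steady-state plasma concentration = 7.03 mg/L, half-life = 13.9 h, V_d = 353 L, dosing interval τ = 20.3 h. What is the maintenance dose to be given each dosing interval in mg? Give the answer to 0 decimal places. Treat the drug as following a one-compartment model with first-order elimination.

2512 mg

k = ln2 / t½ = 0.693147 / 13.9 = 0.04987 h⁻¹
CL = k × Vd = 0.04987 × 353 = 17.60 L/h
At steady state, Dose/τ = Css × CL.
Dose = Css × CL × τ = 7.03 × 17.60 × 20.3 = 2512 mg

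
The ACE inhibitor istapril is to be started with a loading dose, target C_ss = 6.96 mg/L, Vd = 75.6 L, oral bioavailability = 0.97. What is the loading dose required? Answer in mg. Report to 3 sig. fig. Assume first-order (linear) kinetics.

542 mg

LD = Css × Vd / F = 6.96 × 75.6 / 0.97 = 542.4 mg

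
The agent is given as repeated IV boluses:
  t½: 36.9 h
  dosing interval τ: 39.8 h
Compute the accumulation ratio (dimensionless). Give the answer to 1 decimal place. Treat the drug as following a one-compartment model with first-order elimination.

k = ln2 / t½ = 0.693147 / 36.9 = 0.01878 h⁻¹
e^(−kτ) = e^(−0.01878 × 39.8) = 0.4736
Accumulation ratio R = 1 / (1 − e^(−kτ)) = 1 / (1 − 0.4736) = 1.900

1.9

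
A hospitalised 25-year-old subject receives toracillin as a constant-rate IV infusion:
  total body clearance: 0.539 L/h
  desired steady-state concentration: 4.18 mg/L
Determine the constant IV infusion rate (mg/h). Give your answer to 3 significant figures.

2.25 mg/h

At steady state, infusion rate R₀ = Css × CL = 4.18 × 0.5390 = 2.253 mg/h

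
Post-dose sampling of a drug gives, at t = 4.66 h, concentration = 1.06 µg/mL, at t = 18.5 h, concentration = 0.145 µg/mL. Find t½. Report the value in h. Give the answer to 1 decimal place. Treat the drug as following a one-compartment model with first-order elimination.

4.8 h

k = ln(C₁/C₂) / (t₂ − t₁) = ln(1.06/0.145) / (18.5 − 4.66)
  = 1.989 / 13.84 = 0.1437 h⁻¹
t½ = ln2 / k = 0.693147 / 0.1437 = 4.824 h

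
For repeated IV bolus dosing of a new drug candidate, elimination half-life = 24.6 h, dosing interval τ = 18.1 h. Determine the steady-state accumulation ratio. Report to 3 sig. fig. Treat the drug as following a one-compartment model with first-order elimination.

2.50

k = ln2 / t½ = 0.693147 / 24.6 = 0.02818 h⁻¹
e^(−kτ) = e^(−0.02818 × 18.1) = 0.6005
Accumulation ratio R = 1 / (1 − e^(−kτ)) = 1 / (1 − 0.6005) = 2.503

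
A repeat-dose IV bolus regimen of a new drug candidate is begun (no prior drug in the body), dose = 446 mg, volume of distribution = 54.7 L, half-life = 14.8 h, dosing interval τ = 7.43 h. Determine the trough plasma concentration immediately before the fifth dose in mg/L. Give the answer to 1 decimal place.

14.7 mg/L

C₀ per dose = Dose / Vd = 446 / 54.7 = 8.154 mg/L
k = ln2 / t½ = 0.693147 / 14.8 = 0.04683 h⁻¹
Fraction remaining after one interval: r = e^(−kτ) = e^(−0.04683 × 7.43) = 0.7061
Before dose 5, 4 doses have been given (aged 1τ, 2τ, 3τ, 4τ).
C_trough = C₀ × (r + r² + … + r^4) = C₀ × r(1−r^4)/(1−r)
        = 8.154 × 0.7061 × (1 − 0.2486) / (1 − 0.7061) = 14.72 mg/L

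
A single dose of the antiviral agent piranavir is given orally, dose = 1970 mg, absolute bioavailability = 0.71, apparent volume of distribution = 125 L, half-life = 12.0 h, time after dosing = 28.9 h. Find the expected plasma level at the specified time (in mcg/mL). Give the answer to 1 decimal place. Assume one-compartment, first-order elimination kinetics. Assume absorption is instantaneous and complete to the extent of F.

2.1 mcg/mL

Amount reaching circulation = F × Dose = 0.71 × 1970 = 1399 mg
C₀ = F·Dose / Vd = 1399 / 125 = 11.19 mg/L
k = ln2 / t½ = 0.693147 / 12.0 = 0.05776 h⁻¹
C = C₀ · e^(−k·t) = 11.19 × e^(−0.05776 × 28.9)
  = 11.19 × 0.1884 = 2.108 mg/L
(2.108 mg/L = 2.108 mcg/mL)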